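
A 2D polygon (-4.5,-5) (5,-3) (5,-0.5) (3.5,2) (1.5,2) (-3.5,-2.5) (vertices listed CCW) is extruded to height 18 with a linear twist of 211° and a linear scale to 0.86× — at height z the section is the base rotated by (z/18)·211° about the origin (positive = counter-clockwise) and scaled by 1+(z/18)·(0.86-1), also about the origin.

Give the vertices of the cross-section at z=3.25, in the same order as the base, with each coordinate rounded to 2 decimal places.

t = z/height = 3.25/18 = 0.180556
s = 1 + (scale-1)·z/height = 1 + (0.86-1)·3.25/18 = 0.974722
θ = twist·z/height = 211°·3.25/18 = 38.0972° = 0.664922 rad
cos θ = 0.786965, sin θ = 0.616998 (intermediates below are computed at full precision and shown rounded to 5 d.p.)
v1: (-4.5,-5) → rotate → (-0.45635,-6.71131) → ×s → (-0.44482,-6.54167) → (-0.44,-6.54)
v2: (5,-3) → rotate → (5.78582,0.72409) → ×s → (5.63957,0.70579) → (5.64,0.71)
v3: (5,-0.5) → rotate → (4.24332,2.69151) → ×s → (4.13606,2.62347) → (4.14,2.62)
v4: (3.5,2) → rotate → (1.52038,3.73342) → ×s → (1.48195,3.63905) → (1.48,3.64)
v5: (1.5,2) → rotate → (-0.05355,2.49943) → ×s → (-0.05219,2.43625) → (-0.05,2.44)
v6: (-3.5,-2.5) → rotate → (-1.21188,-4.12690) → ×s → (-1.18125,-4.02259) → (-1.18,-4.02)

Cross-section at z=3.25: (-0.44,-6.54) (5.64,0.71) (4.14,2.62) (1.48,3.64) (-0.05,2.44) (-1.18,-4.02)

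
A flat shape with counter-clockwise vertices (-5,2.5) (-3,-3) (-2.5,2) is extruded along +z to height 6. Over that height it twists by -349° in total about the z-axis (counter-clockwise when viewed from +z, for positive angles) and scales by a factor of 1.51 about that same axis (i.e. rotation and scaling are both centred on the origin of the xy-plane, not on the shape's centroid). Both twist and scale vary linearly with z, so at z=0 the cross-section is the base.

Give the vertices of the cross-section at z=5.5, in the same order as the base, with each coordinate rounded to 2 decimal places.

Cross-section at z=5.5: (-7.98,-1.92) (-0.53,-6.20) (-4.70,-0.12)

t = z/height = 5.5/6 = 0.916667
s = 1 + (scale-1)·z/height = 1 + (1.51-1)·5.5/6 = 1.467500
θ = twist·z/height = -349°·5.5/6 = -319.9167° = -5.583599 rad
cos θ = 0.765109, sin θ = 0.643901 (intermediates below are computed at full precision and shown rounded to 5 d.p.)
v1: (-5,2.5) → rotate → (-5.43530,-1.30673) → ×s → (-7.97630,-1.91763) → (-7.98,-1.92)
v2: (-3,-3) → rotate → (-0.36362,-4.22703) → ×s → (-0.53362,-6.20317) → (-0.53,-6.20)
v3: (-2.5,2) → rotate → (-3.20057,-0.07954) → ×s → (-4.69684,-0.11672) → (-4.70,-0.12)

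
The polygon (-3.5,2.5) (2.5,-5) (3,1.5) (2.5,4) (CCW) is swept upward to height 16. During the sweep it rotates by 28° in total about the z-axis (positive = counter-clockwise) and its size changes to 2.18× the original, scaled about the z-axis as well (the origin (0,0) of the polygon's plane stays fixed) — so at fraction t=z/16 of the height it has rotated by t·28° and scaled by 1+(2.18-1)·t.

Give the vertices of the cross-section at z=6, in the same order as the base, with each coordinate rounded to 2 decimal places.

t = z/height = 6/16 = 0.375
s = 1 + (scale-1)·z/height = 1 + (2.18-1)·6/16 = 1.442500
θ = twist·z/height = 28°·6/16 = 10.5000° = 0.183260 rad
cos θ = 0.983255, sin θ = 0.182236 (intermediates below are computed at full precision and shown rounded to 5 d.p.)
v1: (-3.5,2.5) → rotate → (-3.89698,1.82031) → ×s → (-5.62140,2.62580) → (-5.62,2.63)
v2: (2.5,-5) → rotate → (3.36931,-4.46069) → ×s → (4.86024,-6.43454) → (4.86,-6.43)
v3: (3,1.5) → rotate → (2.67641,2.02159) → ×s → (3.86072,2.91614) → (3.86,2.92)
v4: (2.5,4) → rotate → (1.72920,4.38861) → ×s → (2.49436,6.33057) → (2.49,6.33)

Cross-section at z=6: (-5.62,2.63) (4.86,-6.43) (3.86,2.92) (2.49,6.33)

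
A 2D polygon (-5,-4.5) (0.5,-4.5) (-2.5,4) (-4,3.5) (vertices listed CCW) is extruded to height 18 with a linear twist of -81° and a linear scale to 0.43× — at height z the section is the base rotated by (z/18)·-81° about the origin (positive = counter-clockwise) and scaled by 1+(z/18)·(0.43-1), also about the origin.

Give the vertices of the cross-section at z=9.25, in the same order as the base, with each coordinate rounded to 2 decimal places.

Cross-section at z=9.25: (-4.76,-0.03) (-1.85,-2.61) (0.56,3.29) (-0.47,3.73)

t = z/height = 9.25/18 = 0.513889
s = 1 + (scale-1)·z/height = 1 + (0.43-1)·9.25/18 = 0.707083
θ = twist·z/height = -81°·9.25/18 = -41.6250° = -0.726493 rad
cos θ = 0.747508, sin θ = -0.664252 (intermediates below are computed at full precision and shown rounded to 5 d.p.)
v1: (-5,-4.5) → rotate → (-6.72668,-0.04253) → ×s → (-4.75632,-0.03007) → (-4.76,-0.03)
v2: (0.5,-4.5) → rotate → (-2.61538,-3.69591) → ×s → (-1.84929,-2.61332) → (-1.85,-2.61)
v3: (-2.5,4) → rotate → (0.78824,4.65066) → ×s → (0.55735,3.28841) → (0.56,3.29)
v4: (-4,3.5) → rotate → (-0.66515,5.27329) → ×s → (-0.47032,3.72865) → (-0.47,3.73)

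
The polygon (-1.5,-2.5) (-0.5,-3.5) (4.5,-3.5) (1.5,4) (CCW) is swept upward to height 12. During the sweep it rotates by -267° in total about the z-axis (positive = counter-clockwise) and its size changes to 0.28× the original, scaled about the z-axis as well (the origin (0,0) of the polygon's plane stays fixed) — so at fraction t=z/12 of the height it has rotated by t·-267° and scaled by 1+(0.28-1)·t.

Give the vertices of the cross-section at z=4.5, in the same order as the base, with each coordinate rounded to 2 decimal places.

Cross-section at z=4.5: (-1.60,1.40) (-2.45,0.81) (-3.09,-2.78) (2.68,-1.59)

t = z/height = 4.5/12 = 0.375
s = 1 + (scale-1)·z/height = 1 + (0.28-1)·4.5/12 = 0.730000
θ = twist·z/height = -267°·4.5/12 = -100.1250° = -1.747511 rad
cos θ = -0.175796, sin θ = -0.984427 (intermediates below are computed at full precision and shown rounded to 5 d.p.)
v1: (-1.5,-2.5) → rotate → (-2.19737,1.91613) → ×s → (-1.60408,1.39878) → (-1.60,1.40)
v2: (-0.5,-3.5) → rotate → (-3.35759,1.10750) → ×s → (-2.45104,0.80848) → (-2.45,0.81)
v3: (4.5,-3.5) → rotate → (-4.23658,-3.81463) → ×s → (-3.09270,-2.78468) → (-3.09,-2.78)
v4: (1.5,4) → rotate → (3.67401,-2.17982) → ×s → (2.68203,-1.59127) → (2.68,-1.59)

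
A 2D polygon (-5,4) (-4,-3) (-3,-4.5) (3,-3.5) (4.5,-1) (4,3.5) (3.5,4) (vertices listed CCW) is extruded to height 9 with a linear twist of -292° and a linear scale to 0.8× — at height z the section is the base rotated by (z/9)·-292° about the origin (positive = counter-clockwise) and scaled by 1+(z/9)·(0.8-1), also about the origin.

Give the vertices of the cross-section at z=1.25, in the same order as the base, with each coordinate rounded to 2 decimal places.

Cross-section at z=1.25: (-1.16,6.12) (-4.85,0.31) (-5.06,-1.43) (0.00,-4.48) (2.69,-3.58) (5.17,0.06) (5.11,0.74)

t = z/height = 1.25/9 = 0.138889
s = 1 + (scale-1)·z/height = 1 + (0.8-1)·1.25/9 = 0.972222
θ = twist·z/height = -292°·1.25/9 = -40.5556° = -0.707828 rad
cos θ = 0.759776, sin θ = -0.650185 (intermediates below are computed at full precision and shown rounded to 5 d.p.)
v1: (-5,4) → rotate → (-1.19814,6.29003) → ×s → (-1.16486,6.11531) → (-1.16,6.12)
v2: (-4,-3) → rotate → (-4.98966,0.32141) → ×s → (-4.85106,0.31248) → (-4.85,0.31)
v3: (-3,-4.5) → rotate → (-5.20516,-1.46844) → ×s → (-5.06057,-1.42765) → (-5.06,-1.43)
v4: (3,-3.5) → rotate → (0.00368,-4.60977) → ×s → (0.00358,-4.48172) → (0.00,-4.48)
v5: (4.5,-1) → rotate → (2.76881,-3.68561) → ×s → (2.69190,-3.58323) → (2.69,-3.58)
v6: (4,3.5) → rotate → (5.31475,0.05848) → ×s → (5.16712,0.05685) → (5.17,0.06)
v7: (3.5,4) → rotate → (5.25996,0.76346) → ×s → (5.11385,0.74225) → (5.11,0.74)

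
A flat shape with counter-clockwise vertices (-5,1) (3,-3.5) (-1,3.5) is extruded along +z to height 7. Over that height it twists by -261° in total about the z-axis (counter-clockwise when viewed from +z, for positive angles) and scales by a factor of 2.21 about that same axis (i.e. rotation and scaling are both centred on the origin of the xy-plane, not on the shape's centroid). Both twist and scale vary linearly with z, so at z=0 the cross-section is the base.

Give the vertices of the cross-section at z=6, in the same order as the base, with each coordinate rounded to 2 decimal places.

Cross-section at z=6: (5.95,-8.51) (0.51,9.38) (-3.45,-6.56)

t = z/height = 6/7 = 0.857143
s = 1 + (scale-1)·z/height = 1 + (2.21-1)·6/7 = 2.037143
θ = twist·z/height = -261°·6/7 = -223.7143° = -3.904551 rad
cos θ = -0.722795, sin θ = 0.691063 (intermediates below are computed at full precision and shown rounded to 5 d.p.)
v1: (-5,1) → rotate → (2.92291,-4.17811) → ×s → (5.95439,-8.51140) → (5.95,-8.51)
v2: (3,-3.5) → rotate → (0.25033,4.60297) → ×s → (0.50997,9.37691) → (0.51,9.38)
v3: (-1,3.5) → rotate → (-1.69592,-3.22084) → ×s → (-3.45484,-6.56132) → (-3.45,-6.56)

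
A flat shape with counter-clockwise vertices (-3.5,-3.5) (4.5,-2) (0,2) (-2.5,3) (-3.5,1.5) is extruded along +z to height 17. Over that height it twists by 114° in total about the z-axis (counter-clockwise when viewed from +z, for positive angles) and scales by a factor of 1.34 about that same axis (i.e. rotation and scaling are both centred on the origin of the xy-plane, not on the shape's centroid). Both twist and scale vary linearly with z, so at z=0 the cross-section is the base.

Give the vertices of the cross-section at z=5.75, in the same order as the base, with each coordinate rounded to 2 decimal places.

Cross-section at z=5.75: (-0.62,-5.48) (5.31,1.38) (-1.39,1.74) (-4.26,0.88) (-4.09,-1.12)

t = z/height = 5.75/17 = 0.338235
s = 1 + (scale-1)·z/height = 1 + (1.34-1)·5.75/17 = 1.115000
θ = twist·z/height = 114°·5.75/17 = 38.5588° = 0.672978 rad
cos θ = 0.781969, sin θ = 0.623318 (intermediates below are computed at full precision and shown rounded to 5 d.p.)
v1: (-3.5,-3.5) → rotate → (-0.55528,-4.91850) → ×s → (-0.61913,-5.48413) → (-0.62,-5.48)
v2: (4.5,-2) → rotate → (4.76549,1.24099) → ×s → (5.31353,1.38371) → (5.31,1.38)
v3: (0,2) → rotate → (-1.24664,1.56394) → ×s → (-1.39000,1.74379) → (-1.39,1.74)
v4: (-2.5,3) → rotate → (-3.82487,0.78761) → ×s → (-4.26474,0.87819) → (-4.26,0.88)
v5: (-3.5,1.5) → rotate → (-3.67187,-1.00866) → ×s → (-4.09413,-1.12466) → (-4.09,-1.12)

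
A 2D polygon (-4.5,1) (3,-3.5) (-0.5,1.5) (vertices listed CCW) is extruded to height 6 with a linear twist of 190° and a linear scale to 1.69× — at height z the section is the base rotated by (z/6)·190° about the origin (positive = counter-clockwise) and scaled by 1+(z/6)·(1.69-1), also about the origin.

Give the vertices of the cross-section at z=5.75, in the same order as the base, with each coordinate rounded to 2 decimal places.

Cross-section at z=5.75: (7.53,-1.39) (-5.19,5.63) (0.92,-2.46)

t = z/height = 5.75/6 = 0.958333
s = 1 + (scale-1)·z/height = 1 + (1.69-1)·5.75/6 = 1.661250
θ = twist·z/height = 190°·5.75/6 = 182.0833° = 3.177954 rad
cos θ = -0.999339, sin θ = -0.036353 (intermediates below are computed at full precision and shown rounded to 5 d.p.)
v1: (-4.5,1) → rotate → (4.53338,-0.83575) → ×s → (7.53108,-1.38839) → (7.53,-1.39)
v2: (3,-3.5) → rotate → (-3.12525,3.38863) → ×s → (-5.19183,5.62936) → (-5.19,5.63)
v3: (-0.5,1.5) → rotate → (0.55420,-1.48083) → ×s → (0.92066,-2.46003) → (0.92,-2.46)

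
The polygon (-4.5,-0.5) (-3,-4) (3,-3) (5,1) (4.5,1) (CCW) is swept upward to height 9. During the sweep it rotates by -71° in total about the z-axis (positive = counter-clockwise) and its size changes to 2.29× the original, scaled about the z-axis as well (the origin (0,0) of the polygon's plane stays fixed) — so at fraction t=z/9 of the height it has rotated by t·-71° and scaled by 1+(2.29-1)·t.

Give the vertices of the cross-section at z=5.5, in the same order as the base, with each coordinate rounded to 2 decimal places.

Cross-section at z=5.5: (-6.46,4.88) (-8.81,-1.51) (0.21,-7.58) (7.73,-4.84) (7.08,-4.23)

t = z/height = 5.5/9 = 0.611111
s = 1 + (scale-1)·z/height = 1 + (2.29-1)·5.5/9 = 1.788333
θ = twist·z/height = -71°·5.5/9 = -43.3889° = -0.757279 rad
cos θ = 0.726708, sin θ = -0.686947 (intermediates below are computed at full precision and shown rounded to 5 d.p.)
v1: (-4.5,-0.5) → rotate → (-3.61366,2.72791) → ×s → (-6.46243,4.87840) → (-6.46,4.88)
v2: (-3,-4) → rotate → (-4.92791,-0.84599) → ×s → (-8.81275,-1.51292) → (-8.81,-1.51)
v3: (3,-3) → rotate → (0.11928,-4.24096) → ×s → (0.21332,-7.58426) → (0.21,-7.58)
v4: (5,1) → rotate → (4.32049,-2.70803) → ×s → (7.72647,-4.84285) → (7.73,-4.84)
v5: (4.5,1) → rotate → (3.95713,-2.36455) → ×s → (7.07667,-4.22861) → (7.08,-4.23)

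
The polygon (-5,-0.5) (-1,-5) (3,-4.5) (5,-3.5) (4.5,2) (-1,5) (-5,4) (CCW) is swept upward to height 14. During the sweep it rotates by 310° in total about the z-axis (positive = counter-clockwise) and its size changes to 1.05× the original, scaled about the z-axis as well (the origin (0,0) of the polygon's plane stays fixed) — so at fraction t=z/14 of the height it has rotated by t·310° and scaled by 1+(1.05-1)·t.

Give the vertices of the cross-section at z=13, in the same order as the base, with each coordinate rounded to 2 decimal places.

Cross-section at z=13: (-2.10,4.82) (-5.30,-0.61) (-3.52,-4.43) (-1.88,-6.10) (3.44,-3.84) (4.66,2.60) (2.38,6.26)

t = z/height = 13/14 = 0.928571
s = 1 + (scale-1)·z/height = 1 + (1.05-1)·13/14 = 1.046429
θ = twist·z/height = 310°·13/14 = 287.8571° = 5.024055 rad
cos θ = 0.306645, sin θ = -0.951824 (intermediates below are computed at full precision and shown rounded to 5 d.p.)
v1: (-5,-0.5) → rotate → (-2.00914,4.60580) → ×s → (-2.10242,4.81964) → (-2.10,4.82)
v2: (-1,-5) → rotate → (-5.06576,-0.58140) → ×s → (-5.30096,-0.60839) → (-5.30,-0.61)
v3: (3,-4.5) → rotate → (-3.36327,-4.23537) → ×s → (-3.51943,-4.43202) → (-3.52,-4.43)
v4: (5,-3.5) → rotate → (-1.79816,-5.83238) → ×s → (-1.88165,-6.10317) → (-1.88,-6.10)
v5: (4.5,2) → rotate → (3.28355,-3.66992) → ×s → (3.43600,-3.84031) → (3.44,-3.84)
v6: (-1,5) → rotate → (4.45248,2.48505) → ×s → (4.65920,2.60042) → (4.66,2.60)
v7: (-5,4) → rotate → (2.27407,5.98570) → ×s → (2.37965,6.26361) → (2.38,6.26)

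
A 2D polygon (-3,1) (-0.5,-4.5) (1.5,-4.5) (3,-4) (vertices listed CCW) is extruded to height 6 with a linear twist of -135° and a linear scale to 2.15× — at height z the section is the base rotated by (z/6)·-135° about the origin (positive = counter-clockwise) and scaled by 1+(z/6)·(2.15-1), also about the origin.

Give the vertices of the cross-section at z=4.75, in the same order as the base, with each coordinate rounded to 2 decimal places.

t = z/height = 4.75/6 = 0.791667
s = 1 + (scale-1)·z/height = 1 + (2.15-1)·4.75/6 = 1.910417
θ = twist·z/height = -135°·4.75/6 = -106.8750° = -1.865321 rad
cos θ = -0.290285, sin θ = -0.956940 (intermediates below are computed at full precision and shown rounded to 5 d.p.)
v1: (-3,1) → rotate → (1.82779,2.58054) → ×s → (3.49185,4.92990) → (3.49,4.93)
v2: (-0.5,-4.5) → rotate → (-4.16109,1.78475) → ×s → (-7.94941,3.40962) → (-7.95,3.41)
v3: (1.5,-4.5) → rotate → (-4.74166,-0.12913) → ×s → (-9.05854,-0.24669) → (-9.06,-0.25)
v4: (3,-4) → rotate → (-4.69862,-1.70968) → ×s → (-8.97631,-3.26621) → (-8.98,-3.27)

Cross-section at z=4.75: (3.49,4.93) (-7.95,3.41) (-9.06,-0.25) (-8.98,-3.27)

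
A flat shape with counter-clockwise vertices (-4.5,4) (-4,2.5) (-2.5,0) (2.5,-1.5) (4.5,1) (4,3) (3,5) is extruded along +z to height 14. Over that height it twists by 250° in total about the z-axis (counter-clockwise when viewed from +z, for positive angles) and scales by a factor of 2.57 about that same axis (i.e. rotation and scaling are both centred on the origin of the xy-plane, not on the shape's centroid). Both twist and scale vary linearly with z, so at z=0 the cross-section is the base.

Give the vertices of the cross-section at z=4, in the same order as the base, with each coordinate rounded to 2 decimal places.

t = z/height = 4/14 = 0.285714
s = 1 + (scale-1)·z/height = 1 + (2.57-1)·4/14 = 1.448571
θ = twist·z/height = 250°·4/14 = 71.4286° = 1.246664 rad
cos θ = 0.318487, sin θ = 0.947927 (intermediates below are computed at full precision and shown rounded to 5 d.p.)
v1: (-4.5,4) → rotate → (-5.22490,-2.99173) → ×s → (-7.56864,-4.33373) → (-7.57,-4.33)
v2: (-4,2.5) → rotate → (-3.64376,-2.99549) → ×s → (-5.27825,-4.33919) → (-5.28,-4.34)
v3: (-2.5,0) → rotate → (-0.79622,-2.36982) → ×s → (-1.15338,-3.43285) → (-1.15,-3.43)
v4: (2.5,-1.5) → rotate → (2.21811,1.89209) → ×s → (3.21309,2.74083) → (3.21,2.74)
v5: (4.5,1) → rotate → (0.48526,4.58416) → ×s → (0.70294,6.64048) → (0.70,6.64)
v6: (4,3) → rotate → (-1.56984,4.74717) → ×s → (-2.27402,6.87661) → (-2.27,6.88)
v7: (3,5) → rotate → (-3.78418,4.43622) → ×s → (-5.48165,6.42617) → (-5.48,6.43)

Cross-section at z=4: (-7.57,-4.33) (-5.28,-4.34) (-1.15,-3.43) (3.21,2.74) (0.70,6.64) (-2.27,6.88) (-5.48,6.43)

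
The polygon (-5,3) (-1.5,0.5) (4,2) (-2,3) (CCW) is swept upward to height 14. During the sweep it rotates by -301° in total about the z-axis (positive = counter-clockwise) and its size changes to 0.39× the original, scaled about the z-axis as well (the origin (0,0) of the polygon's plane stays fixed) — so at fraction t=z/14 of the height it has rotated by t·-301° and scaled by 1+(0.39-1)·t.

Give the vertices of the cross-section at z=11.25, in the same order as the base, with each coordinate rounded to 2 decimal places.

t = z/height = 11.25/14 = 0.803571
s = 1 + (scale-1)·z/height = 1 + (0.39-1)·11.25/14 = 0.509821
θ = twist·z/height = -301°·11.25/14 = -241.8750° = -4.221515 rad
cos θ = -0.471397, sin θ = 0.881921 (intermediates below are computed at full precision and shown rounded to 5 d.p.)
v1: (-5,3) → rotate → (-0.28878,-5.82380) → ×s → (-0.14723,-2.96910) → (-0.15,-2.97)
v2: (-1.5,0.5) → rotate → (0.26613,-1.55858) → ×s → (0.13568,-0.79460) → (0.14,-0.79)
v3: (4,2) → rotate → (-3.64943,2.58489) → ×s → (-1.86056,1.31783) → (-1.86,1.32)
v4: (-2,3) → rotate → (-1.70297,-3.17803) → ×s → (-0.86821,-1.62023) → (-0.87,-1.62)

Cross-section at z=11.25: (-0.15,-2.97) (0.14,-0.79) (-1.86,1.32) (-0.87,-1.62)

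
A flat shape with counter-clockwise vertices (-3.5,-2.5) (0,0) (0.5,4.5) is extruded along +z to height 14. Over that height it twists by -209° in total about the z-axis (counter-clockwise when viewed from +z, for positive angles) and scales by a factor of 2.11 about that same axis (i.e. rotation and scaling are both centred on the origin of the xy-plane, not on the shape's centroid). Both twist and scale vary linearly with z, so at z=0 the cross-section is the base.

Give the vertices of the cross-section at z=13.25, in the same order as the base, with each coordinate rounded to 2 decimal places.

Cross-section at z=13.25: (8.40,2.69) (0.00,0.00) (-3.80,-8.47)

t = z/height = 13.25/14 = 0.946429
s = 1 + (scale-1)·z/height = 1 + (2.11-1)·13.25/14 = 2.050536
θ = twist·z/height = -209°·13.25/14 = -197.8036° = -3.452324 rad
cos θ = -0.952110, sin θ = 0.305755 (intermediates below are computed at full precision and shown rounded to 5 d.p.)
v1: (-3.5,-2.5) → rotate → (4.09677,1.31013) → ×s → (8.40058,2.68648) → (8.40,2.69)
v2: (0,0) → rotate → (0.00000,0.00000) → ×s → (0.00000,0.00000) → (0.00,0.00)
v3: (0.5,4.5) → rotate → (-1.85195,-4.13162) → ×s → (-3.79749,-8.47203) → (-3.80,-8.47)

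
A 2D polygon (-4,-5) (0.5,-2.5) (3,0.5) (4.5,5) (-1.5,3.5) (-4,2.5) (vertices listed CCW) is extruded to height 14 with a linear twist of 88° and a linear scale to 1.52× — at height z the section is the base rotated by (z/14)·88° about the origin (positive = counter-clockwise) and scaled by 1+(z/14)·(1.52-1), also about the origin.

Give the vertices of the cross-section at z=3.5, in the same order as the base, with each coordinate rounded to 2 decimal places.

t = z/height = 3.5/14 = 0.25
s = 1 + (scale-1)·z/height = 1 + (1.52-1)·3.5/14 = 1.130000
θ = twist·z/height = 88°·3.5/14 = 22.0000° = 0.383972 rad
cos θ = 0.927184, sin θ = 0.374607 (intermediates below are computed at full precision and shown rounded to 5 d.p.)
v1: (-4,-5) → rotate → (-1.83570,-6.13435) → ×s → (-2.07434,-6.93181) → (-2.07,-6.93)
v2: (0.5,-2.5) → rotate → (1.40011,-2.13066) → ×s → (1.58212,-2.40764) → (1.58,-2.41)
v3: (3,0.5) → rotate → (2.59425,1.58741) → ×s → (2.93150,1.79378) → (2.93,1.79)
v4: (4.5,5) → rotate → (2.29929,6.32165) → ×s → (2.59820,7.14346) → (2.60,7.14)
v5: (-1.5,3.5) → rotate → (-2.70190,2.68323) → ×s → (-3.05315,3.03205) → (-3.05,3.03)
v6: (-4,2.5) → rotate → (-4.64525,0.81953) → ×s → (-5.24913,0.92607) → (-5.25,0.93)

Cross-section at z=3.5: (-2.07,-6.93) (1.58,-2.41) (2.93,1.79) (2.60,7.14) (-3.05,3.03) (-5.25,0.93)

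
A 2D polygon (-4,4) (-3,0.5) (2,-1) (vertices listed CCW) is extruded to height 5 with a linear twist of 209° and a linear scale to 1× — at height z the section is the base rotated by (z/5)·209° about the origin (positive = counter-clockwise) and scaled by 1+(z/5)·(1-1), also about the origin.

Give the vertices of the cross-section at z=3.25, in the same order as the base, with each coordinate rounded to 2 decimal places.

Cross-section at z=3.25: (0.08,-5.66) (1.80,-2.45) (-0.74,2.11)

t = z/height = 3.25/5 = 0.65
s = 1 + (scale-1)·z/height = 1 + (1-1)·3.25/5 = 1.000000
θ = twist·z/height = 209°·3.25/5 = 135.8500° = 2.371030 rad
cos θ = -0.717519, sin θ = 0.696539 (intermediates below are computed at full precision and shown rounded to 5 d.p.)
v1: (-4,4) → rotate → (0.08392,-5.65623) → ×s → (0.08392,-5.65623) → (0.08,-5.66)
v2: (-3,0.5) → rotate → (1.80429,-2.44838) → ×s → (1.80429,-2.44838) → (1.80,-2.45)
v3: (2,-1) → rotate → (-0.73850,2.11060) → ×s → (-0.73850,2.11060) → (-0.74,2.11)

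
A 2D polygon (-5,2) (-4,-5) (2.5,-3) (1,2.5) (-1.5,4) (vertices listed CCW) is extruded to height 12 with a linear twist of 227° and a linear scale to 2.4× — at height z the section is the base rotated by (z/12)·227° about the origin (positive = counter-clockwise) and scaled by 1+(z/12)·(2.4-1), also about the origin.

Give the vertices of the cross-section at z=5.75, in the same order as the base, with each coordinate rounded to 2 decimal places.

t = z/height = 5.75/12 = 0.479167
s = 1 + (scale-1)·z/height = 1 + (2.4-1)·5.75/12 = 1.670833
θ = twist·z/height = 227°·5.75/12 = 108.7708° = 1.898409 rad
cos θ = -0.321784, sin θ = 0.946813 (intermediates below are computed at full precision and shown rounded to 5 d.p.)
v1: (-5,2) → rotate → (-0.28471,-5.37763) → ×s → (-0.47570,-8.98513) → (-0.48,-8.99)
v2: (-4,-5) → rotate → (6.02120,-2.17833) → ×s → (10.06042,-3.63963) → (10.06,-3.64)
v3: (2.5,-3) → rotate → (2.03598,3.33238) → ×s → (3.40178,5.56786) → (3.40,5.57)
v4: (1,2.5) → rotate → (-2.68882,0.14235) → ×s → (-4.49256,0.23785) → (-4.49,0.24)
v5: (-1.5,4) → rotate → (-3.30458,-2.70735) → ×s → (-5.52140,-4.52354) → (-5.52,-4.52)

Cross-section at z=5.75: (-0.48,-8.99) (10.06,-3.64) (3.40,5.57) (-4.49,0.24) (-5.52,-4.52)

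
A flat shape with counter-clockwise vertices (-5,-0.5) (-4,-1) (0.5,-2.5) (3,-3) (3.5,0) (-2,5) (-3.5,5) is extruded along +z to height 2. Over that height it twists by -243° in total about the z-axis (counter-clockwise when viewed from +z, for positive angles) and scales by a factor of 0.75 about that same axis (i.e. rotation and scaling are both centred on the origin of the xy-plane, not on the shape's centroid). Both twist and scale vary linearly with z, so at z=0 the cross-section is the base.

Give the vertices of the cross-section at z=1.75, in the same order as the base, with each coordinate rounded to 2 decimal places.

t = z/height = 1.75/2 = 0.875
s = 1 + (scale-1)·z/height = 1 + (0.75-1)·1.75/2 = 0.781250
θ = twist·z/height = -243°·1.75/2 = -212.6250° = -3.711006 rad
cos θ = -0.842217, sin θ = 0.539138 (intermediates below are computed at full precision and shown rounded to 5 d.p.)
v1: (-5,-0.5) → rotate → (4.48066,-2.27458) → ×s → (3.50051,-1.77702) → (3.50,-1.78)
v2: (-4,-1) → rotate → (3.90801,-1.31434) → ×s → (3.05313,-1.02683) → (3.05,-1.03)
v3: (0.5,-2.5) → rotate → (0.92674,2.37511) → ×s → (0.72401,1.85556) → (0.72,1.86)
v4: (3,-3) → rotate → (-0.90924,4.14407) → ×s → (-0.71034,3.23755) → (-0.71,3.24)
v5: (3.5,0) → rotate → (-2.94776,1.88698) → ×s → (-2.30294,1.47421) → (-2.30,1.47)
v6: (-2,5) → rotate → (-1.01126,-5.28936) → ×s → (-0.79004,-4.13231) → (-0.79,-4.13)
v7: (-3.5,5) → rotate → (0.25207,-6.09807) → ×s → (0.19693,-4.76412) → (0.20,-4.76)

Cross-section at z=1.75: (3.50,-1.78) (3.05,-1.03) (0.72,1.86) (-0.71,3.24) (-2.30,1.47) (-0.79,-4.13) (0.20,-4.76)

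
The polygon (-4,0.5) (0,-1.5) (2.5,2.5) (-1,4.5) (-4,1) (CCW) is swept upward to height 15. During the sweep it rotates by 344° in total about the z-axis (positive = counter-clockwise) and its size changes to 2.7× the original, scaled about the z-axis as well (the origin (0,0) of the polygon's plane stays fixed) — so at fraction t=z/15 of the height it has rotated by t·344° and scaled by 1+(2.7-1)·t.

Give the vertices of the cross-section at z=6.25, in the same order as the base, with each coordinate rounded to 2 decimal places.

t = z/height = 6.25/15 = 0.416667
s = 1 + (scale-1)·z/height = 1 + (2.7-1)·6.25/15 = 1.708333
θ = twist·z/height = 344°·6.25/15 = 143.3333° = 2.501639 rad
cos θ = -0.802123, sin θ = 0.597159 (intermediates below are computed at full precision and shown rounded to 5 d.p.)
v1: (-4,0.5) → rotate → (2.90991,-2.78970) → ×s → (4.97110,-4.76573) → (4.97,-4.77)
v2: (0,-1.5) → rotate → (0.89574,1.20318) → ×s → (1.53022,2.05544) → (1.53,2.06)
v3: (2.5,2.5) → rotate → (-3.49820,-0.51241) → ×s → (-5.97610,-0.87537) → (-5.98,-0.88)
v4: (-1,4.5) → rotate → (-1.88509,-4.20671) → ×s → (-3.22036,-7.18647) → (-3.22,-7.19)
v5: (-4,1) → rotate → (2.61133,-3.19076) → ×s → (4.46103,-5.45088) → (4.46,-5.45)

Cross-section at z=6.25: (4.97,-4.77) (1.53,2.06) (-5.98,-0.88) (-3.22,-7.19) (4.46,-5.45)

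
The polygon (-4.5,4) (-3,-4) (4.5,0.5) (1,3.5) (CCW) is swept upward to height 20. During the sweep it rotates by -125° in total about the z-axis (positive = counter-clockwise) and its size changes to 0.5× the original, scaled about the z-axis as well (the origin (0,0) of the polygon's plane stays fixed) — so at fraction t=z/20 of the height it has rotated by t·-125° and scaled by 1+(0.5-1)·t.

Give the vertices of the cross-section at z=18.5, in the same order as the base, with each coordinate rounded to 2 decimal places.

t = z/height = 18.5/20 = 0.925
s = 1 + (scale-1)·z/height = 1 + (0.5-1)·18.5/20 = 0.537500
θ = twist·z/height = -125°·18.5/20 = -115.6250° = -2.018037 rad
cos θ = -0.432479, sin θ = -0.901644 (intermediates below are computed at full precision and shown rounded to 5 d.p.)
v1: (-4.5,4) → rotate → (5.55273,2.32748) → ×s → (2.98459,1.25102) → (2.98,1.25)
v2: (-3,-4) → rotate → (-2.30914,4.43485) → ×s → (-1.24116,2.38373) → (-1.24,2.38)
v3: (4.5,0.5) → rotate → (-1.49533,-4.27364) → ×s → (-0.80374,-2.29708) → (-0.80,-2.30)
v4: (1,3.5) → rotate → (2.72327,-2.41532) → ×s → (1.46376,-1.29824) → (1.46,-1.30)

Cross-section at z=18.5: (2.98,1.25) (-1.24,2.38) (-0.80,-2.30) (1.46,-1.30)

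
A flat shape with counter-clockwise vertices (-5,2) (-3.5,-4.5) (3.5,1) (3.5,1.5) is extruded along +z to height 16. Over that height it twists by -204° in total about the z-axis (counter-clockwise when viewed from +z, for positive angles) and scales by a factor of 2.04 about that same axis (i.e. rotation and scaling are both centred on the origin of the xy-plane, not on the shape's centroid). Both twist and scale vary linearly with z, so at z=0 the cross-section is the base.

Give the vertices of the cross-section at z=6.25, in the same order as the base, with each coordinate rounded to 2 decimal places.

t = z/height = 6.25/16 = 0.390625
s = 1 + (scale-1)·z/height = 1 + (2.04-1)·6.25/16 = 1.406250
θ = twist·z/height = -204°·6.25/16 = -79.6875° = -1.390809 rad
cos θ = 0.179017, sin θ = -0.983846 (intermediates below are computed at full precision and shown rounded to 5 d.p.)
v1: (-5,2) → rotate → (1.07261,5.27726) → ×s → (1.50835,7.42115) → (1.51,7.42)
v2: (-3.5,-4.5) → rotate → (-5.05387,2.63789) → ×s → (-7.10700,3.70953) → (-7.11,3.71)
v3: (3.5,1) → rotate → (1.61041,-3.26444) → ×s → (2.26463,-4.59062) → (2.26,-4.59)
v4: (3.5,1.5) → rotate → (2.10233,-3.17494) → ×s → (2.95640,-4.46475) → (2.96,-4.46)

Cross-section at z=6.25: (1.51,7.42) (-7.11,3.71) (2.26,-4.59) (2.96,-4.46)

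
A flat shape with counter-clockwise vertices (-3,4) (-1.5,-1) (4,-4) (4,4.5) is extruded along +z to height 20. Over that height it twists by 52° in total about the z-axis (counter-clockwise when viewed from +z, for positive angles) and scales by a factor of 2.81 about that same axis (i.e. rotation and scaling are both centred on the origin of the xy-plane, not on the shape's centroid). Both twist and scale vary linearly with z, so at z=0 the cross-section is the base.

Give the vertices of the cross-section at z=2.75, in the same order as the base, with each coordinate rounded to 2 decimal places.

Cross-section at z=2.75: (-4.34,4.49) (-1.70,-1.47) (5.58,-4.33) (4.26,6.20)

t = z/height = 2.75/20 = 0.1375
s = 1 + (scale-1)·z/height = 1 + (2.81-1)·2.75/20 = 1.248875
θ = twist·z/height = 52°·2.75/20 = 7.1500° = 0.124791 rad
cos θ = 0.992224, sin θ = 0.124467 (intermediates below are computed at full precision and shown rounded to 5 d.p.)
v1: (-3,4) → rotate → (-3.47454,3.59549) → ×s → (-4.33927,4.49032) → (-4.34,4.49)
v2: (-1.5,-1) → rotate → (-1.36387,-1.17892) → ×s → (-1.70330,-1.47233) → (-1.70,-1.47)
v3: (4,-4) → rotate → (4.46676,-3.47103) → ×s → (5.57843,-4.33488) → (5.58,-4.33)
v4: (4,4.5) → rotate → (3.40879,4.96288) → ×s → (4.25715,6.19801) → (4.26,6.20)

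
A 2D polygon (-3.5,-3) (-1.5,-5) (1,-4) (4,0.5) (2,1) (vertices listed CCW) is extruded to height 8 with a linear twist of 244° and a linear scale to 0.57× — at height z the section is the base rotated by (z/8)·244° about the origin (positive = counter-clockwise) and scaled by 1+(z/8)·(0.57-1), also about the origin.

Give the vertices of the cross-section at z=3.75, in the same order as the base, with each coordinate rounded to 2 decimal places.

t = z/height = 3.75/8 = 0.46875
s = 1 + (scale-1)·z/height = 1 + (0.57-1)·3.75/8 = 0.798438
θ = twist·z/height = 244°·3.75/8 = 114.3750° = 1.996220 rad
cos θ = -0.412707, sin θ = 0.910864 (intermediates below are computed at full precision and shown rounded to 5 d.p.)
v1: (-3.5,-3) → rotate → (4.17707,-1.94990) → ×s → (3.33513,-1.55688) → (3.34,-1.56)
v2: (-1.5,-5) → rotate → (5.17338,0.69724) → ×s → (4.13062,0.55670) → (4.13,0.56)
v3: (1,-4) → rotate → (3.23075,2.56169) → ×s → (2.57955,2.04535) → (2.58,2.05)
v4: (4,0.5) → rotate → (-2.10626,3.43710) → ×s → (-1.68172,2.74431) → (-1.68,2.74)
v5: (2,1) → rotate → (-1.73628,1.40902) → ×s → (-1.38631,1.12501) → (-1.39,1.13)

Cross-section at z=3.75: (3.34,-1.56) (4.13,0.56) (2.58,2.05) (-1.68,2.74) (-1.39,1.13)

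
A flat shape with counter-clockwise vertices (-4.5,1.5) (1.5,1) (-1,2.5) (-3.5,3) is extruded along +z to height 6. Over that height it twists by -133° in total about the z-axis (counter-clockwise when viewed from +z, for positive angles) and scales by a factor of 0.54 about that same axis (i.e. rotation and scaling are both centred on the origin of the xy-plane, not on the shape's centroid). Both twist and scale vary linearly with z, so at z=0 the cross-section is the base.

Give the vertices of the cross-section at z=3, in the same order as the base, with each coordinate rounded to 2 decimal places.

t = z/height = 3/6 = 0.5
s = 1 + (scale-1)·z/height = 1 + (0.54-1)·3/6 = 0.770000
θ = twist·z/height = -133°·3/6 = -66.5000° = -1.160644 rad
cos θ = 0.398749, sin θ = -0.917060 (intermediates below are computed at full precision and shown rounded to 5 d.p.)
v1: (-4.5,1.5) → rotate → (-0.41878,4.72489) → ×s → (-0.32246,3.63817) → (-0.32,3.64)
v2: (1.5,1) → rotate → (1.51518,-0.97684) → ×s → (1.16669,-0.75217) → (1.17,-0.75)
v3: (-1,2.5) → rotate → (1.89390,1.91393) → ×s → (1.45830,1.47373) → (1.46,1.47)
v4: (-3.5,3) → rotate → (1.35556,4.40596) → ×s → (1.04378,3.39259) → (1.04,3.39)

Cross-section at z=3: (-0.32,3.64) (1.17,-0.75) (1.46,1.47) (1.04,3.39)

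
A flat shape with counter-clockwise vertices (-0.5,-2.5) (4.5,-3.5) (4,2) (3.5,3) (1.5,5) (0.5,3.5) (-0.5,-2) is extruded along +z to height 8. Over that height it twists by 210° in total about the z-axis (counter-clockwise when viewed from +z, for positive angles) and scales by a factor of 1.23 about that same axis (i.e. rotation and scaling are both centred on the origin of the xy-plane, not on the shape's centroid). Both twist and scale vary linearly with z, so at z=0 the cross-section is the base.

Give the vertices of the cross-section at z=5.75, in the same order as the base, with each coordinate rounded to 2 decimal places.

t = z/height = 5.75/8 = 0.71875
s = 1 + (scale-1)·z/height = 1 + (1.23-1)·5.75/8 = 1.165313
θ = twist·z/height = 210°·5.75/8 = 150.9375° = 2.634356 rad
cos θ = -0.874090, sin θ = 0.485763 (intermediates below are computed at full precision and shown rounded to 5 d.p.)
v1: (-0.5,-2.5) → rotate → (1.65145,1.94234) → ×s → (1.92446,2.26344) → (1.92,2.26)
v2: (4.5,-3.5) → rotate → (-2.23323,5.24525) → ×s → (-2.60242,6.11236) → (-2.60,6.11)
v3: (4,2) → rotate → (-4.46789,0.19487) → ×s → (-5.20649,0.22709) → (-5.21,0.23)
v4: (3.5,3) → rotate → (-4.51661,-0.92210) → ×s → (-5.26326,-1.07453) → (-5.26,-1.07)
v5: (1.5,5) → rotate → (-3.73995,-3.64181) → ×s → (-4.35821,-4.24384) → (-4.36,-4.24)
v6: (0.5,3.5) → rotate → (-2.13722,-2.81643) → ×s → (-2.49053,-3.28203) → (-2.49,-3.28)
v7: (-0.5,-2) → rotate → (1.40857,1.50530) → ×s → (1.64143,1.75414) → (1.64,1.75)

Cross-section at z=5.75: (1.92,2.26) (-2.60,6.11) (-5.21,0.23) (-5.26,-1.07) (-4.36,-4.24) (-2.49,-3.28) (1.64,1.75)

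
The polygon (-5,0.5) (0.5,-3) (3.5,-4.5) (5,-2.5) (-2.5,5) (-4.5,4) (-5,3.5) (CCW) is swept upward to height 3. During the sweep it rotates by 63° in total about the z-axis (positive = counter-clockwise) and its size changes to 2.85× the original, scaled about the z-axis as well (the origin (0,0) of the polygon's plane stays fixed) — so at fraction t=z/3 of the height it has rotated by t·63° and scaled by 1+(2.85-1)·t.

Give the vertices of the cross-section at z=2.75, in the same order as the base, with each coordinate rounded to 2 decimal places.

Cross-section at z=2.75: (-8.33,-10.68) (7.56,-3.18) (15.29,1.51) (12.89,7.80) (-15.00,1.49) (-15.59,-4.51) (-15.17,-6.36)

t = z/height = 2.75/3 = 0.916667
s = 1 + (scale-1)·z/height = 1 + (2.85-1)·2.75/3 = 2.695833
θ = twist·z/height = 63°·2.75/3 = 57.7500° = 1.007928 rad
cos θ = 0.533615, sin θ = 0.845728 (intermediates below are computed at full precision and shown rounded to 5 d.p.)
v1: (-5,0.5) → rotate → (-3.09094,-3.96183) → ×s → (-8.33265,-10.68044) → (-8.33,-10.68)
v2: (0.5,-3) → rotate → (2.80399,-1.17798) → ×s → (7.55909,-3.17564) → (7.56,-3.18)
v3: (3.5,-4.5) → rotate → (5.67343,0.55878) → ×s → (15.29461,1.50638) → (15.29,1.51)
v4: (5,-2.5) → rotate → (4.78239,2.89460) → ×s → (12.89253,7.80337) → (12.89,7.80)
v5: (-2.5,5) → rotate → (-5.56268,0.55375) → ×s → (-14.99605,1.49283) → (-15.00,1.49)
v6: (-4.5,4) → rotate → (-5.78418,-1.67132) → ×s → (-15.59318,-4.50559) → (-15.59,-4.51)
v7: (-5,3.5) → rotate → (-5.62812,-2.36099) → ×s → (-15.17247,-6.36483) → (-15.17,-6.36)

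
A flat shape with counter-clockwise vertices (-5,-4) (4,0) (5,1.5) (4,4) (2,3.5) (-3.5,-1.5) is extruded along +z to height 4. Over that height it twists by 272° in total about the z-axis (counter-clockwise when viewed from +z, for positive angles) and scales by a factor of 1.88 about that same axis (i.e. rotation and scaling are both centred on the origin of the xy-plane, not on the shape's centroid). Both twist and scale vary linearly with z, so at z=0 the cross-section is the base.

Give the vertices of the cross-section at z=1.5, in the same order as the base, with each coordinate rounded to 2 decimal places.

t = z/height = 1.5/4 = 0.375
s = 1 + (scale-1)·z/height = 1 + (1.88-1)·1.5/4 = 1.330000
θ = twist·z/height = 272°·1.5/4 = 102.0000° = 1.780236 rad
cos θ = -0.207912, sin θ = 0.978148 (intermediates below are computed at full precision and shown rounded to 5 d.p.)
v1: (-5,-4) → rotate → (4.95215,-4.05909) → ×s → (6.58636,-5.39859) → (6.59,-5.40)
v2: (4,0) → rotate → (-0.83165,3.91259) → ×s → (-1.10609,5.20375) → (-1.11,5.20)
v3: (5,1.5) → rotate → (-2.50678,4.57887) → ×s → (-3.33402,6.08990) → (-3.33,6.09)
v4: (4,4) → rotate → (-4.74424,3.08094) → ×s → (-6.30984,4.09766) → (-6.31,4.10)
v5: (2,3.5) → rotate → (-3.83934,1.22860) → ×s → (-5.10632,1.63404) → (-5.11,1.63)
v6: (-3.5,-1.5) → rotate → (2.19491,-3.11165) → ×s → (2.91923,-4.13849) → (2.92,-4.14)

Cross-section at z=1.5: (6.59,-5.40) (-1.11,5.20) (-3.33,6.09) (-6.31,4.10) (-5.11,1.63) (2.92,-4.14)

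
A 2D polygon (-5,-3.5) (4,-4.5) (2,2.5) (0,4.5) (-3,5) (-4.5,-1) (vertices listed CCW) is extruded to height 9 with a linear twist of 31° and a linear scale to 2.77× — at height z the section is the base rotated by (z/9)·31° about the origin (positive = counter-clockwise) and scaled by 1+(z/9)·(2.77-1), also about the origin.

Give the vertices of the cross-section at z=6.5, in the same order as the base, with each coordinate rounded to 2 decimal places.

t = z/height = 6.5/9 = 0.722222
s = 1 + (scale-1)·z/height = 1 + (2.77-1)·6.5/9 = 2.278333
θ = twist·z/height = 31°·6.5/9 = 22.3889° = 0.390760 rad
cos θ = 0.924620, sin θ = 0.380891 (intermediates below are computed at full precision and shown rounded to 5 d.p.)
v1: (-5,-3.5) → rotate → (-3.28998,-5.14063) → ×s → (-7.49567,-11.71206) → (-7.50,-11.71)
v2: (4,-4.5) → rotate → (5.41249,-2.63723) → ×s → (12.33146,-6.00848) → (12.33,-6.01)
v3: (2,2.5) → rotate → (0.89701,3.07333) → ×s → (2.04369,7.00207) → (2.04,7.00)
v4: (0,4.5) → rotate → (-1.71401,4.16079) → ×s → (-3.90509,9.47967) → (-3.91,9.48)
v5: (-3,5) → rotate → (-4.67832,3.48043) → ×s → (-10.65876,7.92957) → (-10.66,7.93)
v6: (-4.5,-1) → rotate → (-3.77990,-2.63863) → ×s → (-8.61187,-6.01168) → (-8.61,-6.01)

Cross-section at z=6.5: (-7.50,-11.71) (12.33,-6.01) (2.04,7.00) (-3.91,9.48) (-10.66,7.93) (-8.61,-6.01)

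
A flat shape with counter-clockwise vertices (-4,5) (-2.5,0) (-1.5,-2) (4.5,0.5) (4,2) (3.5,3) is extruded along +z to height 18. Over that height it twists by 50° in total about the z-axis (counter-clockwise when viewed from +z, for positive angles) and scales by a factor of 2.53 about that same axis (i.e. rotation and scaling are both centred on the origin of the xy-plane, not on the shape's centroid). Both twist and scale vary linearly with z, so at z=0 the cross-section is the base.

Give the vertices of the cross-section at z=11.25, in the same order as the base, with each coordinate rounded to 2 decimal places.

Cross-section at z=11.25: (-11.76,4.30) (-4.18,-2.54) (-0.48,-4.87) (7.02,5.40) (4.66,7.40) (2.81,8.57)

t = z/height = 11.25/18 = 0.625
s = 1 + (scale-1)·z/height = 1 + (2.53-1)·11.25/18 = 1.956250
θ = twist·z/height = 50°·11.25/18 = 31.2500° = 0.545415 rad
cos θ = 0.854912, sin θ = 0.518773 (intermediates below are computed at full precision and shown rounded to 5 d.p.)
v1: (-4,5) → rotate → (-6.01351,2.19947) → ×s → (-11.76394,4.30271) → (-11.76,4.30)
v2: (-2.5,0) → rotate → (-2.13728,-1.29693) → ×s → (-4.18105,-2.53713) → (-4.18,-2.54)
v3: (-1.5,-2) → rotate → (-0.24482,-2.48798) → ×s → (-0.47893,-4.86712) → (-0.48,-4.87)
v4: (4.5,0.5) → rotate → (3.58772,2.76194) → ×s → (7.01847,5.40304) → (7.02,5.40)
v5: (4,2) → rotate → (2.38210,3.78492) → ×s → (4.65999,7.40424) → (4.66,7.40)
v6: (3.5,3) → rotate → (1.43587,4.38044) → ×s → (2.80892,8.56924) → (2.81,8.57)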